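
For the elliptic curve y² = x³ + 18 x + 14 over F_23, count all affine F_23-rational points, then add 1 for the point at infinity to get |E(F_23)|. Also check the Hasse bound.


Affine points = {(2, 9), (2, 14), (3, 7), (3, 16), (4, 9), (4, 14), (6, 4), (6, 19), (7, 0), (8, 7), (8, 16), (9, 10), (9, 13), (11, 5), (11, 18), (12, 7), (12, 16), (15, 5), (15, 18), (17, 9), (17, 14), (18, 11), (18, 12), (19, 4), (19, 19), (20, 5), (20, 18), (21, 4), (21, 19), (22, 8), (22, 15)}; affine count = 31; |E(F_23)| = 32.

Discriminant check: Δ ∝ 4a³ + 27b² = 4·18³ + 27·14² = 4·5832 + 27·196 ≡ 8 (mod 23). Nonzero ⇒ E is nonsingular.
For each x ∈ F_23, compute rhs = x³ + 18·x + 14 mod 23, then count y ∈ F_23 with y² ≡ rhs.
  x = 0: rhs = 14, matching y values: none (0 points).
  x = 1: rhs = 10, matching y values: none (0 points).
  x = 2: rhs = 12, matching y values: 9, 14 (2 points).
  x = 3: rhs = 3, matching y values: 7, 16 (2 points).
  x = 4: rhs = 12, matching y values: 9, 14 (2 points).
  x = 5: rhs = 22, matching y values: none (0 points).
  x = 6: rhs = 16, matching y values: 4, 19 (2 points).
  x = 7: rhs = 0, matching y values: 0 (1 points).
  x = 8: rhs = 3, matching y values: 7, 16 (2 points).
  x = 9: rhs = 8, matching y values: 10, 13 (2 points).
  x = 10: rhs = 21, matching y values: none (0 points).
  x = 11: rhs = 2, matching y values: 5, 18 (2 points).
  x = 12: rhs = 3, matching y values: 7, 16 (2 points).
  x = 13: rhs = 7, matching y values: none (0 points).
  x = 14: rhs = 20, matching y values: none (0 points).
  x = 15: rhs = 2, matching y values: 5, 18 (2 points).
  x = 16: rhs = 5, matching y values: none (0 points).
  x = 17: rhs = 12, matching y values: 9, 14 (2 points).
  x = 18: rhs = 6, matching y values: 11, 12 (2 points).
  x = 19: rhs = 16, matching y values: 4, 19 (2 points).
  x = 20: rhs = 2, matching y values: 5, 18 (2 points).
  x = 21: rhs = 16, matching y values: 4, 19 (2 points).
  x = 22: rhs = 18, matching y values: 8, 15 (2 points).
Total affine count: 31.
Full point count |E(F_23)| = 31 + 1 = 32.
Hasse bound: |32 − (23+1)| = |8| = 8 ≤ 2√23 ≈ 9.5917 ✓.


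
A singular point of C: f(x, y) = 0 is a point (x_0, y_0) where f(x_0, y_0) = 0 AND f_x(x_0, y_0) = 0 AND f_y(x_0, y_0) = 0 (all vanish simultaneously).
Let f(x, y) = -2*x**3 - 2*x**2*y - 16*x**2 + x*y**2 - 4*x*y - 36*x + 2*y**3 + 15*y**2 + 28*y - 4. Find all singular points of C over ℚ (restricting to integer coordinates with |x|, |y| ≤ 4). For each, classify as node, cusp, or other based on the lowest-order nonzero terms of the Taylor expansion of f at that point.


Singular points: {(-2, -2)}; classification: cusp.

Compute partial derivatives:
  f_x = -6*x**2 - 4*x*y - 32*x + y**2 - 4*y - 36.
  f_y = -2*x**2 + 2*x*y - 4*x + 6*y**2 + 30*y + 28.
Scan x_0 ∈ {−4, ..., 4}. For each x_0, f_y(x_0, y) is a polynomial in y; find its integer roots y ∈ {−4, ..., 4}, then test f_x and f at those candidates.
  x = -4: f_y(-4, y) = 6*y**2 + 22*y + 12; vanishes at y ∈ {-3}. (-4, -3): f_x = -31 ≠ 0.
  x = -3: f_y(-3, y) = 6*y**2 + 24*y + 22; no integer root y with |y| ≤ 4.
  x = -2: f_y(-2, y) = 6*y**2 + 26*y + 28; vanishes at y ∈ {-2}. (-2, -2): f_x = 0, f = 0 — SINGULAR.
  x = -1: f_y(-1, y) = 6*y**2 + 28*y + 30; vanishes at y ∈ {-3}. (-1, -3): f_x = -1 ≠ 0.
  x = 0: f_y(0, y) = 6*y**2 + 30*y + 28; no integer root y with |y| ≤ 4.
  x = 1: f_y(1, y) = 6*y**2 + 32*y + 22; no integer root y with |y| ≤ 4.
  x = 2: f_y(2, y) = 6*y**2 + 34*y + 12; no integer root y with |y| ≤ 4.
  x = 3: f_y(3, y) = 6*y**2 + 36*y - 2; no integer root y with |y| ≤ 4.
  x = 4: f_y(4, y) = 6*y**2 + 38*y - 20; no integer root y with |y| ≤ 4.
Only singular point on the grid: (-2, -2).
Classify: substitute x = -2 + u, y = -2 + v and expand: f = -2*u**3 - 2*u**2*v + u*v**2 + 2*v**3 + v**2.
No constant or linear terms (consistent with a singular point). Quadratic part: v**2. Cubic part: -2*u**3 - 2*u**2*v + u*v**2 + 2*v**3.
The quadratic part v**2 is a perfect square, so there is a single (double) tangent line v = 0, i.e. y = -2. Restricting the cubic part to that line (v = 0) leaves -2*u**3 ≠ 0, so f is not divisible by v and the branch is v² ≈ 2*u**3 to lowest order — this is a cusp.
Classification: cusp.


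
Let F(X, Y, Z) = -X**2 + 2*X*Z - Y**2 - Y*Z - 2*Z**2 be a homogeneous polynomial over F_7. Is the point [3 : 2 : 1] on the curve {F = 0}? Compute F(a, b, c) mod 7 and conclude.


F(3,2,1) ≡ 3 (mod 7); P is NOT on the curve.

Evaluate F(3, 2, 1) term-by-term (mod 7).
  -X**2 ↦ -1·9·1·1 = -9
  2*X*Z ↦ 2·3·1·1 = 6
  -Y**2 ↦ -1·1·4·1 = -4
  -Y*Z ↦ -1·1·2·1 = -2
  -2*Z**2 ↦ -2·1·1·1 = -2
Sum: F(3, 2, 1) = (-9) + (6) + (-4) + (-2) + (-2) = -11.
Reducing mod 7: -11 ≡ 3 (mod 7).
Since F(a, b, c) ≡ 3 ≠ 0 (mod 7), P does NOT lie on the curve.


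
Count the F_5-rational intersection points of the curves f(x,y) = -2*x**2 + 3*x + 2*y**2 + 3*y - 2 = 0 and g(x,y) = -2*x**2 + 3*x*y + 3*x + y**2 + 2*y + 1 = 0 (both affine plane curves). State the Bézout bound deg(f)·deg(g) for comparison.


Common zeros: ∅; count = 0; Bézout bound = 4.

deg(f) = 2, deg(g) = 2, so Bézout bound = 4.
Scan x ∈ F_5. For each x, list the y ∈ F_5 with f(x, y) ≡ 0 and those with g(x, y) ≡ 0 (mod 5); the common zeros in that column are the intersection.
  x = 0: f ≡ 0 at y ∈ {3}; g ≡ 0 at y ∈ {4}; common: ∅.
  x = 1: f ≡ 0 at y ∈ ∅; g ≡ 0 at y ∈ ∅; common: ∅.
  x = 2: f ≡ 0 at y ∈ {2, 4}; g ≡ 0 at y ∈ ∅; common: ∅.
  x = 3: f ≡ 0 at y ∈ ∅; g ≡ 0 at y ∈ ∅; common: ∅.
  x = 4: f ≡ 0 at y ∈ {3}; g ≡ 0 at y ∈ ∅; common: ∅.
Collecting: common zeros = ∅, so the count is 0.
Comparison with the Bézout bound: 0 ≤ 4 = deg(f)·deg(g), as expected for curves with no common component (the affine F_5-count falls short of the bound because intersections may lie at infinity, over extension fields, or carry multiplicity).


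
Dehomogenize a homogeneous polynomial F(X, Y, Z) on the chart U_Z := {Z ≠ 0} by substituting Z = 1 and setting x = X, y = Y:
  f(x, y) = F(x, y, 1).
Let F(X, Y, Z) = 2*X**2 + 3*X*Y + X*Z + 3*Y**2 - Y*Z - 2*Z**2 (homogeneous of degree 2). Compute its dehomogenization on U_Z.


f(x, y) = 2*x**2 + 3*x*y + x + 3*y**2 - y - 2

On U_Z we set Z = 1. Each monomial c·X^i·Y^j·Z^k in F becomes c·x^i·y^j·1^k = c·x^i·y^j.
Substituting Z = 1: F(X, Y, 1) = 2*x**2 + 3*x*y + x + 3*y**2 - y - 2.
Note: deg(f) ≤ deg(F) = 2; strict inequality happens when F is divisible by Z (lost terms).


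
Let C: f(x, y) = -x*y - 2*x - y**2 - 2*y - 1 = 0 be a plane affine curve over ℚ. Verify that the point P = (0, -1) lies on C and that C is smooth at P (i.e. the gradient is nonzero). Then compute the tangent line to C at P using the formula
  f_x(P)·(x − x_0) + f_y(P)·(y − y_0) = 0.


Tangent line at P: -x = 0.

Step 1: f(0, -1) = 0, so P lies on C.
Step 2: partial derivatives
  f_x(x, y) = -y - 2, f_y(x, y) = -x - 2*y - 2.
  f_x(P) = -1, f_y(P) = 0 (gradient nonzero, so P is smooth).
Step 3: tangent line at P: -1·(x − 0) + 0·(y − -1) = 0.
Expanding: -x = 0.


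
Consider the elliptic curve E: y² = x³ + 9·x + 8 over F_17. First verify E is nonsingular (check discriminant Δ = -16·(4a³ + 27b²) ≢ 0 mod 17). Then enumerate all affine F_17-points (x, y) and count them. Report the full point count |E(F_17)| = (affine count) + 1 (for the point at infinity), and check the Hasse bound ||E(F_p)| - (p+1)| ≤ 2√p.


Affine points = {(0, 5), (0, 12), (1, 1), (1, 16), (2, 0), (5, 5), (5, 12), (9, 6), (9, 11), (12, 5), (12, 12), (15, 4), (15, 13), (16, 7), (16, 10)}; affine count = 15; |E(F_17)| = 16.

Discriminant check: Δ ∝ 4a³ + 27b² = 4·9³ + 27·8² = 4·729 + 27·64 ≡ 3 (mod 17). Nonzero ⇒ E is nonsingular.
For each x ∈ F_17, compute rhs = x³ + 9·x + 8 mod 17, then count y ∈ F_17 with y² ≡ rhs.
  x = 0: rhs = 8, matching y values: 5, 12 (2 points).
  x = 1: rhs = 1, matching y values: 1, 16 (2 points).
  x = 2: rhs = 0, matching y values: 0 (1 points).
  x = 3: rhs = 11, matching y values: none (0 points).
  x = 4: rhs = 6, matching y values: none (0 points).
  x = 5: rhs = 8, matching y values: 5, 12 (2 points).
  x = 6: rhs = 6, matching y values: none (0 points).
  x = 7: rhs = 6, matching y values: none (0 points).
  x = 8: rhs = 14, matching y values: none (0 points).
  x = 9: rhs = 2, matching y values: 6, 11 (2 points).
  x = 10: rhs = 10, matching y values: none (0 points).
  x = 11: rhs = 10, matching y values: none (0 points).
  x = 12: rhs = 8, matching y values: 5, 12 (2 points).
  x = 13: rhs = 10, matching y values: none (0 points).
  x = 14: rhs = 5, matching y values: none (0 points).
  x = 15: rhs = 16, matching y values: 4, 13 (2 points).
  x = 16: rhs = 15, matching y values: 7, 10 (2 points).
Total affine count: 15.
Full point count |E(F_17)| = 15 + 1 = 16.
Hasse bound: |16 − (17+1)| = |-2| = 2 ≤ 2√17 ≈ 8.2462 ✓.


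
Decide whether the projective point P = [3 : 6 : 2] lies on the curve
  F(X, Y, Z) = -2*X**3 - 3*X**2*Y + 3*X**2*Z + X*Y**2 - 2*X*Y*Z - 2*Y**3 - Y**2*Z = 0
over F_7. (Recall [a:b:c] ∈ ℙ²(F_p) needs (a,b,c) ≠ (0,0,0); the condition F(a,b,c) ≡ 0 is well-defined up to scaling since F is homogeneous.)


F(3,6,2) ≡ 0 (mod 7); P is on the curve.

Evaluate F(3, 6, 2) term-by-term (mod 7).
  -2*X**3 ↦ -2·27·1·1 = -54
  -3*X**2*Y ↦ -3·9·6·1 = -162
  3*X**2*Z ↦ 3·9·1·2 = 54
  X*Y**2 ↦ 1·3·36·1 = 108
  -2*X*Y*Z ↦ -2·3·6·2 = -72
  -2*Y**3 ↦ -2·1·216·1 = -432
  -Y**2*Z ↦ -1·1·36·2 = -72
Sum: F(3, 6, 2) = (-54) + (-162) + (54) + (108) + (-72) + (-432) + (-72) = -630.
Reducing mod 7: -630 ≡ 0 (mod 7).
Since F(a, b, c) ≡ 0 (mod 7), P lies on the curve.


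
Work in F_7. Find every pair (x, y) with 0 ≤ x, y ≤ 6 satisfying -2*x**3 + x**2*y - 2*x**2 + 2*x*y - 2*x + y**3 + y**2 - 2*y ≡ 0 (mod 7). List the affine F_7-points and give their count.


Affine F_7-points: {(0, 0), (0, 1), (0, 5), (1, 6), (2, 0), (3, 1), (3, 6), (4, 0), (4, 2), (4, 4), (5, 3), (5, 4), (5, 6), (6, 4)}; count = 14.

For each of the 49 pairs (x, y) ∈ F_7², evaluate f(x, y) mod 7. Record the zeros.
  x = 0: [0↦0, 1↦0, 2↦1, 3↦2, 4↦2, 5↦0, 6↦2]  zeros at y ∈ {0, 1, 5}
  x = 1: [0↦1, 1↦4, 2↦1, 3↦5, 4↦1, 5↦2, 6↦0]  zeros at y ∈ {6}
  x = 2: [0↦0, 1↦1, 2↦3, 3↦5, 4↦6, 5↦5, 6↦1]  zeros at y ∈ {0}
  x = 3: [0↦6, 1↦0, 2↦2, 3↦4, 4↦5, 5↦4, 6↦0]  zeros at y ∈ {1, 6}
  x = 4: [0↦0, 1↦3, 2↦0, 3↦4, 4↦0, 5↦1, 6↦6]  zeros at y ∈ {0, 2, 4}
  x = 5: [0↦5, 1↦5, 2↦6, 3↦0, 4↦0, 5↦5, 6↦0]  zeros at y ∈ {3, 4, 6}
  x = 6: [0↦2, 1↦1, 2↦1, 3↦1, 4↦0, 5↦4, 6↦5]  zeros at y ∈ {4}
Collecting zeros: affine points = {(0, 0), (0, 1), (0, 5), (1, 6), (2, 0), (3, 1), (3, 6), (4, 0), (4, 2), (4, 4), (5, 3), (5, 4), (5, 6), (6, 4)}.
Total count |C(F_7)_aff| = 14.


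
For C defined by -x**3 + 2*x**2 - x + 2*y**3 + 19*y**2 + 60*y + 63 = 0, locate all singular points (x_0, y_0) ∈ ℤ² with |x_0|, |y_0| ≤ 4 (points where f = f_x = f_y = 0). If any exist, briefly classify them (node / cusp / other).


Singular points: {(1, -3)}; classification: node.

Compute partial derivatives:
  f_x = -3*x**2 + 4*x - 1.
  f_y = 6*y**2 + 38*y + 60.
Scan x_0 ∈ {−4, ..., 4}. For each x_0, f_y(x_0, y) is a polynomial in y; find its integer roots y ∈ {−4, ..., 4}, then test f_x and f at those candidates.
  x = -4: f_y(-4, y) = 6*y**2 + 38*y + 60; vanishes at y ∈ {-3}. (-4, -3): f_x = -65 ≠ 0.
  x = -3: f_y(-3, y) = 6*y**2 + 38*y + 60; vanishes at y ∈ {-3}. (-3, -3): f_x = -40 ≠ 0.
  x = -2: f_y(-2, y) = 6*y**2 + 38*y + 60; vanishes at y ∈ {-3}. (-2, -3): f_x = -21 ≠ 0.
  x = -1: f_y(-1, y) = 6*y**2 + 38*y + 60; vanishes at y ∈ {-3}. (-1, -3): f_x = -8 ≠ 0.
  x = 0: f_y(0, y) = 6*y**2 + 38*y + 60; vanishes at y ∈ {-3}. (0, -3): f_x = -1 ≠ 0.
  x = 1: f_y(1, y) = 6*y**2 + 38*y + 60; vanishes at y ∈ {-3}. (1, -3): f_x = 0, f = 0 — SINGULAR.
  x = 2: f_y(2, y) = 6*y**2 + 38*y + 60; vanishes at y ∈ {-3}. (2, -3): f_x = -5 ≠ 0.
  x = 3: f_y(3, y) = 6*y**2 + 38*y + 60; vanishes at y ∈ {-3}. (3, -3): f_x = -16 ≠ 0.
  x = 4: f_y(4, y) = 6*y**2 + 38*y + 60; vanishes at y ∈ {-3}. (4, -3): f_x = -33 ≠ 0.
Only singular point on the grid: (1, -3).
Classify: substitute x = 1 + u, y = -3 + v and expand: f = -u**3 - u**2 + 2*v**3 + v**2.
No constant or linear terms (consistent with a singular point). Quadratic part: -u**2 + v**2. Cubic part: -u**3 + 2*v**3.
The quadratic part v**2 - u**2 = (v − u)(v + u) splits into two distinct linear factors, so there are two distinct tangent lines y − -3 = ±(x − 1) — this is a node (ordinary double point).
Classification: node.


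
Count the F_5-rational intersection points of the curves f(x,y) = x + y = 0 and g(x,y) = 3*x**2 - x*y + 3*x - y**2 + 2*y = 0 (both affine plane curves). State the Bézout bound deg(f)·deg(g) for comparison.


Common zeros: {(0, 0), (3, 2)}; count = 2; Bézout bound = 2.

deg(f) = 1, deg(g) = 2, so Bézout bound = 2.
Scan x ∈ F_5. For each x, list the y ∈ F_5 with f(x, y) ≡ 0 and those with g(x, y) ≡ 0 (mod 5); the common zeros in that column are the intersection.
  x = 0: f ≡ 0 at y ∈ {0}; g ≡ 0 at y ∈ {0, 2}; common: {0}.
  x = 1: f ≡ 0 at y ∈ {4}; g ≡ 0 at y ∈ {3}; common: ∅.
  x = 2: f ≡ 0 at y ∈ {3}; g ≡ 0 at y ∈ ∅; common: ∅.
  x = 3: f ≡ 0 at y ∈ {2}; g ≡ 0 at y ∈ {2}; common: {2}.
  x = 4: f ≡ 0 at y ∈ {1}; g ≡ 0 at y ∈ {0, 3}; common: ∅.
Collecting: common zeros = {(0, 0), (3, 2)}, so the count is 2.
Comparison with the Bézout bound: 2 ≤ 2 = deg(f)·deg(g), as expected for curves with no common component (the bound is attained).


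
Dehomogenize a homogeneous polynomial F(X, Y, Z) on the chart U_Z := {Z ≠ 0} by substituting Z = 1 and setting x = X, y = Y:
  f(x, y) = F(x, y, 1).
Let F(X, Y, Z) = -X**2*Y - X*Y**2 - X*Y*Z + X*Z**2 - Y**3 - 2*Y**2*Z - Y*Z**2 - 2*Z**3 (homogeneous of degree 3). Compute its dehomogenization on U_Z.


f(x, y) = -x**2*y - x*y**2 - x*y + x - y**3 - 2*y**2 - y - 2

On U_Z we set Z = 1. Each monomial c·X^i·Y^j·Z^k in F becomes c·x^i·y^j·1^k = c·x^i·y^j.
Substituting Z = 1: F(X, Y, 1) = -x**2*y - x*y**2 - x*y + x - y**3 - 2*y**2 - y - 2.
Note: deg(f) ≤ deg(F) = 3; strict inequality happens when F is divisible by Z (lost terms).


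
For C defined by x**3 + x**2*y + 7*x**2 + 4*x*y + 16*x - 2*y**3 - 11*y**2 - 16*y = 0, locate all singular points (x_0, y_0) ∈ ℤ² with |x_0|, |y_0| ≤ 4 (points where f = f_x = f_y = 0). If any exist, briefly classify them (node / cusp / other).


Singular points: {(-2, -2)}; classification: node.

Compute partial derivatives:
  f_x = 3*x**2 + 2*x*y + 14*x + 4*y + 16.
  f_y = x**2 + 4*x - 6*y**2 - 22*y - 16.
Scan x_0 ∈ {−4, ..., 4}. For each x_0, f_y(x_0, y) is a polynomial in y; find its integer roots y ∈ {−4, ..., 4}, then test f_x and f at those candidates.
  x = -4: f_y(-4, y) = -6*y**2 - 22*y - 16; vanishes at y ∈ {-1}. (-4, -1): f_x = 12 ≠ 0.
  x = -3: f_y(-3, y) = -6*y**2 - 22*y - 19; no integer root y with |y| ≤ 4.
  x = -2: f_y(-2, y) = -6*y**2 - 22*y - 20; vanishes at y ∈ {-2}. (-2, -2): f_x = 0, f = 0 — SINGULAR.
  x = -1: f_y(-1, y) = -6*y**2 - 22*y - 19; no integer root y with |y| ≤ 4.
  x = 0: f_y(0, y) = -6*y**2 - 22*y - 16; vanishes at y ∈ {-1}. (0, -1): f_x = 12 ≠ 0.
  x = 1: f_y(1, y) = -6*y**2 - 22*y - 11; no integer root y with |y| ≤ 4.
  x = 2: f_y(2, y) = -6*y**2 - 22*y - 4; no integer root y with |y| ≤ 4.
  x = 3: f_y(3, y) = -6*y**2 - 22*y + 5; no integer root y with |y| ≤ 4.
  x = 4: f_y(4, y) = -6*y**2 - 22*y + 16; no integer root y with |y| ≤ 4.
Only singular point on the grid: (-2, -2).
Classify: substitute x = -2 + u, y = -2 + v and expand: f = u**3 + u**2*v - u**2 - 2*v**3 + v**2.
No constant or linear terms (consistent with a singular point). Quadratic part: -u**2 + v**2. Cubic part: u**3 + u**2*v - 2*v**3.
The quadratic part v**2 - u**2 = (v − u)(v + u) splits into two distinct linear factors, so there are two distinct tangent lines y − -2 = ±(x − -2) — this is a node (ordinary double point).
Classification: node.


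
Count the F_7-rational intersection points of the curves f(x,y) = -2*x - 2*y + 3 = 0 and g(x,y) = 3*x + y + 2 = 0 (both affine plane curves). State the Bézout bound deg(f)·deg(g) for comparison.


Common zeros: {(0, 5)}; count = 1; Bézout bound = 1.

deg(f) = 1, deg(g) = 1, so Bézout bound = 1.
Scan x ∈ F_7. For each x, list the y ∈ F_7 with f(x, y) ≡ 0 and those with g(x, y) ≡ 0 (mod 7); the common zeros in that column are the intersection.
  x = 0: f ≡ 0 at y ∈ {5}; g ≡ 0 at y ∈ {5}; common: {5}.
  x = 1: f ≡ 0 at y ∈ {4}; g ≡ 0 at y ∈ {2}; common: ∅.
  x = 2: f ≡ 0 at y ∈ {3}; g ≡ 0 at y ∈ {6}; common: ∅.
  x = 3: f ≡ 0 at y ∈ {2}; g ≡ 0 at y ∈ {3}; common: ∅.
  x = 4: f ≡ 0 at y ∈ {1}; g ≡ 0 at y ∈ {0}; common: ∅.
  x = 5: f ≡ 0 at y ∈ {0}; g ≡ 0 at y ∈ {4}; common: ∅.
  x = 6: f ≡ 0 at y ∈ {6}; g ≡ 0 at y ∈ {1}; common: ∅.
Collecting: common zeros = {(0, 5)}, so the count is 1.
Comparison with the Bézout bound: 1 ≤ 1 = deg(f)·deg(g), as expected for curves with no common component (the bound is attained).


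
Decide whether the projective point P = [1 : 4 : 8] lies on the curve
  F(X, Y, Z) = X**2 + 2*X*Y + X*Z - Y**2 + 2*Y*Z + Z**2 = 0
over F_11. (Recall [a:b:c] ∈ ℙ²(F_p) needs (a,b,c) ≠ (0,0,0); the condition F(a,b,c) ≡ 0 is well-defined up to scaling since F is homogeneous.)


F(1,4,8) ≡ 8 (mod 11); P is NOT on the curve.

Evaluate F(1, 4, 8) term-by-term (mod 11).
  X**2 ↦ 1·1·1·1 = 1
  2*X*Y ↦ 2·1·4·1 = 8
  X*Z ↦ 1·1·1·8 = 8
  -Y**2 ↦ -1·1·16·1 = -16
  2*Y*Z ↦ 2·1·4·8 = 64
  Z**2 ↦ 1·1·1·64 = 64
Sum: F(1, 4, 8) = (1) + (8) + (8) + (-16) + (64) + (64) = 129.
Reducing mod 11: 129 ≡ 8 (mod 11).
Since F(a, b, c) ≡ 8 ≠ 0 (mod 11), P does NOT lie on the curve.


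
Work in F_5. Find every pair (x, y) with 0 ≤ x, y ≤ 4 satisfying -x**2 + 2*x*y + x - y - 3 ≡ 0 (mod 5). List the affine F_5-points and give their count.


Affine F_5-points: {(0, 2), (1, 3), (2, 0), (4, 0)}; count = 4.

For each of the 25 pairs (x, y) ∈ F_5², evaluate f(x, y) mod 5. Record the zeros.
  x = 0: [0↦2, 1↦1, 2↦0, 3↦4, 4↦3]  zeros at y ∈ {2}
  x = 1: [0↦2, 1↦3, 2↦4, 3↦0, 4↦1]  zeros at y ∈ {3}
  x = 2: [0↦0, 1↦3, 2↦1, 3↦4, 4↦2]  zeros at y ∈ {0}
  x = 3: [0↦1, 1↦1, 2↦1, 3↦1, 4↦1]  zeros at y ∈ ∅
  x = 4: [0↦0, 1↦2, 2↦4, 3↦1, 4↦3]  zeros at y ∈ {0}
Collecting zeros: affine points = {(0, 2), (1, 3), (2, 0), (4, 0)}.
Total count |C(F_5)_aff| = 4.


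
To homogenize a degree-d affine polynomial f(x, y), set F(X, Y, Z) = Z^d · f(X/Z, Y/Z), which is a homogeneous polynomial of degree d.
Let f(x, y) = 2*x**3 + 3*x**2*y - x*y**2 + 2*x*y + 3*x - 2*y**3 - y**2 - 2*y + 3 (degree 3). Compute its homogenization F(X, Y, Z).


F(X, Y, Z) = 2*X**3 + 3*X**2*Y - X*Y**2 + 2*X*Y*Z + 3*X*Z**2 - 2*Y**3 - Y**2*Z - 2*Y*Z**2 + 3*Z**3

deg(f) = 3.
Substitute x = X/Z, y = Y/Z into f, then multiply by Z^3.
  monomial 2·x^3·y^0 ↦ 2·X^3·Y^0·Z^0.
  monomial 3·x^2·y^1 ↦ 3·X^2·Y^1·Z^0.
  monomial -1·x^1·y^2 ↦ -1·X^1·Y^2·Z^0.
  monomial 2·x^1·y^1 ↦ 2·X^1·Y^1·Z^1.
  monomial 3·x^1·y^0 ↦ 3·X^1·Y^0·Z^2.
  monomial -2·x^0·y^3 ↦ -2·X^0·Y^3·Z^0.
  monomial -1·x^0·y^2 ↦ -1·X^0·Y^2·Z^1.
  monomial -2·x^0·y^1 ↦ -2·X^0·Y^1·Z^2.
  monomial 3·x^0·y^0 ↦ 3·X^0·Y^0·Z^3.
Collecting: F(X, Y, Z) = 2*X**3 + 3*X**2*Y - X*Y**2 + 2*X*Y*Z + 3*X*Z**2 - 2*Y**3 - Y**2*Z - 2*Y*Z**2 + 3*Z**3.


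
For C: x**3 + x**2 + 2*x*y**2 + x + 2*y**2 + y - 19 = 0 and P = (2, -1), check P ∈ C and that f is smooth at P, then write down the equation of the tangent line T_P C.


Tangent line at P: 19*x - 11*y - 49 = 0.

Step 1: f(2, -1) = 0, so P lies on C.
Step 2: partial derivatives
  f_x(x, y) = 3*x**2 + 2*x + 2*y**2 + 1, f_y(x, y) = 4*x*y + 4*y + 1.
  f_x(P) = 19, f_y(P) = -11 (gradient nonzero, so P is smooth).
Step 3: tangent line at P: 19·(x − 2) + -11·(y − -1) = 0.
Expanding: 19*x - 11*y - 49 = 0.


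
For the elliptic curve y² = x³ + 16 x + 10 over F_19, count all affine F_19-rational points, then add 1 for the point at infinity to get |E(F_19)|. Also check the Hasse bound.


Affine points = {(3, 3), (3, 16), (4, 9), (4, 10), (5, 5), (5, 14), (7, 3), (7, 16), (8, 2), (8, 17), (9, 3), (9, 16), (10, 7), (10, 12), (11, 4), (11, 15), (12, 7), (12, 12), (16, 7), (16, 12)}; affine count = 20; |E(F_19)| = 21.

Discriminant check: Δ ∝ 4a³ + 27b² = 4·16³ + 27·10² = 4·4096 + 27·100 ≡ 8 (mod 19). Nonzero ⇒ E is nonsingular.
For each x ∈ F_19, compute rhs = x³ + 16·x + 10 mod 19, then count y ∈ F_19 with y² ≡ rhs.
  x = 0: rhs = 10, matching y values: none (0 points).
  x = 1: rhs = 8, matching y values: none (0 points).
  x = 2: rhs = 12, matching y values: none (0 points).
  x = 3: rhs = 9, matching y values: 3, 16 (2 points).
  x = 4: rhs = 5, matching y values: 9, 10 (2 points).
  x = 5: rhs = 6, matching y values: 5, 14 (2 points).
  x = 6: rhs = 18, matching y values: none (0 points).
  x = 7: rhs = 9, matching y values: 3, 16 (2 points).
  x = 8: rhs = 4, matching y values: 2, 17 (2 points).
  x = 9: rhs = 9, matching y values: 3, 16 (2 points).
  x = 10: rhs = 11, matching y values: 7, 12 (2 points).
  x = 11: rhs = 16, matching y values: 4, 15 (2 points).
  x = 12: rhs = 11, matching y values: 7, 12 (2 points).
  x = 13: rhs = 2, matching y values: none (0 points).
  x = 14: rhs = 14, matching y values: none (0 points).
  x = 15: rhs = 15, matching y values: none (0 points).
  x = 16: rhs = 11, matching y values: 7, 12 (2 points).
  x = 17: rhs = 8, matching y values: none (0 points).
  x = 18: rhs = 12, matching y values: none (0 points).
Total affine count: 20.
Full point count |E(F_19)| = 20 + 1 = 21.
Hasse bound: |21 − (19+1)| = |1| = 1 ≤ 2√19 ≈ 8.7178 ✓.


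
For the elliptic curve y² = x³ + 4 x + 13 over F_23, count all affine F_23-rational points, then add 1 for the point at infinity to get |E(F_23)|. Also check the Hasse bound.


Affine points = {(0, 6), (0, 17), (1, 8), (1, 15), (2, 11), (2, 12), (3, 11), (3, 12), (4, 1), (4, 22), (6, 0), (7, 4), (7, 19), (10, 8), (10, 15), (11, 10), (11, 13), (12, 8), (12, 15), (13, 10), (13, 13), (17, 7), (17, 16), (18, 11), (18, 12), (19, 5), (19, 18), (22, 10), (22, 13)}; affine count = 29; |E(F_23)| = 30.

Discriminant check: Δ ∝ 4a³ + 27b² = 4·4³ + 27·13² = 4·64 + 27·169 ≡ 12 (mod 23). Nonzero ⇒ E is nonsingular.
For each x ∈ F_23, compute rhs = x³ + 4·x + 13 mod 23, then count y ∈ F_23 with y² ≡ rhs.
  x = 0: rhs = 13, matching y values: 6, 17 (2 points).
  x = 1: rhs = 18, matching y values: 8, 15 (2 points).
  x = 2: rhs = 6, matching y values: 11, 12 (2 points).
  x = 3: rhs = 6, matching y values: 11, 12 (2 points).
  x = 4: rhs = 1, matching y values: 1, 22 (2 points).
  x = 5: rhs = 20, matching y values: none (0 points).
  x = 6: rhs = 0, matching y values: 0 (1 points).
  x = 7: rhs = 16, matching y values: 4, 19 (2 points).
  x = 8: rhs = 5, matching y values: none (0 points).
  x = 9: rhs = 19, matching y values: none (0 points).
  x = 10: rhs = 18, matching y values: 8, 15 (2 points).
  x = 11: rhs = 8, matching y values: 10, 13 (2 points).
  x = 12: rhs = 18, matching y values: 8, 15 (2 points).
  x = 13: rhs = 8, matching y values: 10, 13 (2 points).
  x = 14: rhs = 7, matching y values: none (0 points).
  x = 15: rhs = 21, matching y values: none (0 points).
  x = 16: rhs = 10, matching y values: none (0 points).
  x = 17: rhs = 3, matching y values: 7, 16 (2 points).
  x = 18: rhs = 6, matching y values: 11, 12 (2 points).
  x = 19: rhs = 2, matching y values: 5, 18 (2 points).
  x = 20: rhs = 20, matching y values: none (0 points).
  x = 21: rhs = 20, matching y values: none (0 points).
  x = 22: rhs = 8, matching y values: 10, 13 (2 points).
Total affine count: 29.
Full point count |E(F_23)| = 29 + 1 = 30.
Hasse bound: |30 − (23+1)| = |6| = 6 ≤ 2√23 ≈ 9.5917 ✓.


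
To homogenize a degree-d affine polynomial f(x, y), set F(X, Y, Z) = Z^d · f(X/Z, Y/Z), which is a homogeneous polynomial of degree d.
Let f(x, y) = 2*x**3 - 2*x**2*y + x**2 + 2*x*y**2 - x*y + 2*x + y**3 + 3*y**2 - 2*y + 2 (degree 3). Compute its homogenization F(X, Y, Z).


F(X, Y, Z) = 2*X**3 - 2*X**2*Y + X**2*Z + 2*X*Y**2 - X*Y*Z + 2*X*Z**2 + Y**3 + 3*Y**2*Z - 2*Y*Z**2 + 2*Z**3

deg(f) = 3.
Substitute x = X/Z, y = Y/Z into f, then multiply by Z^3.
  monomial 2·x^3·y^0 ↦ 2·X^3·Y^0·Z^0.
  monomial -2·x^2·y^1 ↦ -2·X^2·Y^1·Z^0.
  monomial 1·x^2·y^0 ↦ 1·X^2·Y^0·Z^1.
  monomial 2·x^1·y^2 ↦ 2·X^1·Y^2·Z^0.
  monomial -1·x^1·y^1 ↦ -1·X^1·Y^1·Z^1.
  monomial 2·x^1·y^0 ↦ 2·X^1·Y^0·Z^2.
  monomial 1·x^0·y^3 ↦ 1·X^0·Y^3·Z^0.
  monomial 3·x^0·y^2 ↦ 3·X^0·Y^2·Z^1.
  monomial -2·x^0·y^1 ↦ -2·X^0·Y^1·Z^2.
  monomial 2·x^0·y^0 ↦ 2·X^0·Y^0·Z^3.
Collecting: F(X, Y, Z) = 2*X**3 - 2*X**2*Y + X**2*Z + 2*X*Y**2 - X*Y*Z + 2*X*Z**2 + Y**3 + 3*Y**2*Z - 2*Y*Z**2 + 2*Z**3.


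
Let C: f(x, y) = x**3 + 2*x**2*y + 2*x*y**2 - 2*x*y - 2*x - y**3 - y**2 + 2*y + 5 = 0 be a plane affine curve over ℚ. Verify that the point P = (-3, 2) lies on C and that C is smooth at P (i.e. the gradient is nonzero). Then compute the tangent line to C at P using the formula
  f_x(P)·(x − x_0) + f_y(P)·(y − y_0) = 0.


Tangent line at P: 5*x - 14*y + 43 = 0.

Step 1: f(-3, 2) = 0, so P lies on C.
Step 2: partial derivatives
  f_x(x, y) = 3*x**2 + 4*x*y + 2*y**2 - 2*y - 2, f_y(x, y) = 2*x**2 + 4*x*y - 2*x - 3*y**2 - 2*y + 2.
  f_x(P) = 5, f_y(P) = -14 (gradient nonzero, so P is smooth).
Step 3: tangent line at P: 5·(x − -3) + -14·(y − 2) = 0.
Expanding: 5*x - 14*y + 43 = 0.


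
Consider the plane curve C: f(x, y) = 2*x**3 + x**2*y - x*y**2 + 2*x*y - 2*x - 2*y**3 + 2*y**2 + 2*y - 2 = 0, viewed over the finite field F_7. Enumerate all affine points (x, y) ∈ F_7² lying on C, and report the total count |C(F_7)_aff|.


Affine F_7-points: {(0, 1), (0, 6), (2, 2), (2, 3), (4, 1), (5, 0), (5, 4), (5, 5), (6, 1)}; count = 9.

For each of the 49 pairs (x, y) ∈ F_7², evaluate f(x, y) mod 7. Record the zeros.
  x = 0: [0↦5, 1↦0, 2↦1, 3↦3, 4↦1, 5↦4, 6↦0]  zeros at y ∈ {1, 6}
  x = 1: [0↦5, 1↦2, 2↦3, 3↦3, 4↦4, 5↦1, 6↦3]  zeros at y ∈ ∅
  x = 2: [0↦3, 1↦4, 2↦0, 3↦0, 4↦6, 5↦6, 6↦2]  zeros at y ∈ {2, 3}
  x = 3: [0↦4, 1↦4, 2↦4, 3↦6, 4↦5, 5↦3, 6↦2]  zeros at y ∈ ∅
  x = 4: [0↦6, 1↦0, 2↦6, 3↦5, 4↦6, 5↦4, 6↦1]  zeros at y ∈ {1}
  x = 5: [0↦0, 1↦4, 2↦4, 3↦2, 4↦0, 5↦0, 6↦4]  zeros at y ∈ {0, 4, 5}
  x = 6: [0↦5, 1↦0, 2↦3, 3↦2, 4↦6, 5↦3, 6↦2]  zeros at y ∈ {1}
Collecting zeros: affine points = {(0, 1), (0, 6), (2, 2), (2, 3), (4, 1), (5, 0), (5, 4), (5, 5), (6, 1)}.
Total count |C(F_7)_aff| = 9.


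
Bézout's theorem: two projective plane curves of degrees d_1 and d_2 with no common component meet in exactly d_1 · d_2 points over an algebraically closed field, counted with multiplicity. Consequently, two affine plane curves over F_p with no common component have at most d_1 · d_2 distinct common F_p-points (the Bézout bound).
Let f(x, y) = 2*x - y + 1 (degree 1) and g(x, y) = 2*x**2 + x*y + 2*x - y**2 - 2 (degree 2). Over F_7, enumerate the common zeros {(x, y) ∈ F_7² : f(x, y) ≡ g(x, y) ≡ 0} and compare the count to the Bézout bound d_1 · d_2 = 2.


Common zeros: {(4, 2)}; count = 1; Bézout bound = 2.

deg(f) = 1, deg(g) = 2, so Bézout bound = 2.
Scan x ∈ F_7. For each x, list the y ∈ F_7 with f(x, y) ≡ 0 and those with g(x, y) ≡ 0 (mod 7); the common zeros in that column are the intersection.
  x = 0: f ≡ 0 at y ∈ {1}; g ≡ 0 at y ∈ ∅; common: ∅.
  x = 1: f ≡ 0 at y ∈ {3}; g ≡ 0 at y ∈ {2, 6}; common: ∅.
  x = 2: f ≡ 0 at y ∈ {5}; g ≡ 0 at y ∈ {3, 6}; common: ∅.
  x = 3: f ≡ 0 at y ∈ {0}; g ≡ 0 at y ∈ ∅; common: ∅.
  x = 4: f ≡ 0 at y ∈ {2}; g ≡ 0 at y ∈ {2}; common: {2}.
  x = 5: f ≡ 0 at y ∈ {4}; g ≡ 0 at y ∈ ∅; common: ∅.
  x = 6: f ≡ 0 at y ∈ {6}; g ≡ 0 at y ∈ {3}; common: ∅.
Collecting: common zeros = {(4, 2)}, so the count is 1.
Comparison with the Bézout bound: 1 ≤ 2 = deg(f)·deg(g), as expected for curves with no common component (the affine F_7-count falls short of the bound because intersections may lie at infinity, over extension fields, or carry multiplicity).


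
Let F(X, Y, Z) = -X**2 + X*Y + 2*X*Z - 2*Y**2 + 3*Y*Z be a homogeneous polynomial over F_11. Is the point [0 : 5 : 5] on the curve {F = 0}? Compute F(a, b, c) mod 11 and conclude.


F(0,5,5) ≡ 3 (mod 11); P is NOT on the curve.

Evaluate F(0, 5, 5) term-by-term (mod 11).
  -X**2 ↦ -1·0·1·1 = 0
  X*Y ↦ 1·0·5·1 = 0
  2*X*Z ↦ 2·0·1·5 = 0
  -2*Y**2 ↦ -2·1·25·1 = -50
  3*Y*Z ↦ 3·1·5·5 = 75
Sum: F(0, 5, 5) = (0) + (0) + (0) + (-50) + (75) = 25.
Reducing mod 11: 25 ≡ 3 (mod 11).
Since F(a, b, c) ≡ 3 ≠ 0 (mod 11), P does NOT lie on the curve.


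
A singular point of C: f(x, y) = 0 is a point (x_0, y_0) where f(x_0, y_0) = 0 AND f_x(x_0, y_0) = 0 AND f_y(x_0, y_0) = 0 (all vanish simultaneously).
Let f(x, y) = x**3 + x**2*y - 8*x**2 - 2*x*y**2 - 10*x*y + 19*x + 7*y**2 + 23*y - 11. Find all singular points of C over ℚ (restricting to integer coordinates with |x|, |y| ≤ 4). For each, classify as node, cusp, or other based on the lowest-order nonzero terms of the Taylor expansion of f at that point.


Singular points: {(3, -1)}; classification: cusp.

Compute partial derivatives:
  f_x = 3*x**2 + 2*x*y - 16*x - 2*y**2 - 10*y + 19.
  f_y = x**2 - 4*x*y - 10*x + 14*y + 23.
Scan x_0 ∈ {−4, ..., 4}. For each x_0, f_y(x_0, y) is a polynomial in y; find its integer roots y ∈ {−4, ..., 4}, then test f_x and f at those candidates.
  x = -4: f_y(-4, y) = 30*y + 79; no integer root y with |y| ≤ 4.
  x = -3: f_y(-3, y) = 26*y + 62; no integer root y with |y| ≤ 4.
  x = -2: f_y(-2, y) = 22*y + 47; no integer root y with |y| ≤ 4.
  x = -1: f_y(-1, y) = 18*y + 34; no integer root y with |y| ≤ 4.
  x = 0: f_y(0, y) = 14*y + 23; no integer root y with |y| ≤ 4.
  x = 1: f_y(1, y) = 10*y + 14; no integer root y with |y| ≤ 4.
  x = 2: f_y(2, y) = 6*y + 7; no integer root y with |y| ≤ 4.
  x = 3: f_y(3, y) = 2*y + 2; vanishes at y ∈ {-1}. (3, -1): f_x = 0, f = 0 — SINGULAR.
  x = 4: f_y(4, y) = -2*y - 1; no integer root y with |y| ≤ 4.
Only singular point on the grid: (3, -1).
Classify: substitute x = 3 + u, y = -1 + v and expand: f = u**3 + u**2*v - 2*u*v**2 + v**2.
No constant or linear terms (consistent with a singular point). Quadratic part: v**2. Cubic part: u**3 + u**2*v - 2*u*v**2.
The quadratic part v**2 is a perfect square, so there is a single (double) tangent line v = 0, i.e. y = -1. Restricting the cubic part to that line (v = 0) leaves u**3 ≠ 0, so f is not divisible by v and the branch is v² ≈ -u**3 to lowest order — this is a cusp.
Classification: cusp.


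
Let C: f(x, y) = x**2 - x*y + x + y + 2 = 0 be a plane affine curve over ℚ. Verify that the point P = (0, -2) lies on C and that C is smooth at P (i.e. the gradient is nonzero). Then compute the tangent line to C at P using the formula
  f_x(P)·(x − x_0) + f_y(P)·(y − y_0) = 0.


Tangent line at P: 3*x + y + 2 = 0.

Step 1: f(0, -2) = 0, so P lies on C.
Step 2: partial derivatives
  f_x(x, y) = 2*x - y + 1, f_y(x, y) = 1 - x.
  f_x(P) = 3, f_y(P) = 1 (gradient nonzero, so P is smooth).
Step 3: tangent line at P: 3·(x − 0) + 1·(y − -2) = 0.
Expanding: 3*x + y + 2 = 0.


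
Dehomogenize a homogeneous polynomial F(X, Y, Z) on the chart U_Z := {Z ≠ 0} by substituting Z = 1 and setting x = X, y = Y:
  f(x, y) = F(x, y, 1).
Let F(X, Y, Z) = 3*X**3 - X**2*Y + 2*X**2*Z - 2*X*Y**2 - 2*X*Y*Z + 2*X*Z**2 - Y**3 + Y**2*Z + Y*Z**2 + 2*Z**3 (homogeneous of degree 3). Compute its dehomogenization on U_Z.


f(x, y) = 3*x**3 - x**2*y + 2*x**2 - 2*x*y**2 - 2*x*y + 2*x - y**3 + y**2 + y + 2

On U_Z we set Z = 1. Each monomial c·X^i·Y^j·Z^k in F becomes c·x^i·y^j·1^k = c·x^i·y^j.
Substituting Z = 1: F(X, Y, 1) = 3*x**3 - x**2*y + 2*x**2 - 2*x*y**2 - 2*x*y + 2*x - y**3 + y**2 + y + 2.
Note: deg(f) ≤ deg(F) = 3; strict inequality happens when F is divisible by Z (lost terms).


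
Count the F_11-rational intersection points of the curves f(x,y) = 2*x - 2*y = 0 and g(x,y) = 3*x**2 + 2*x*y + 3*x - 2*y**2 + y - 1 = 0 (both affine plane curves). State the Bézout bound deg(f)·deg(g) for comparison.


Common zeros: ∅; count = 0; Bézout bound = 2.

deg(f) = 1, deg(g) = 2, so Bézout bound = 2.
Scan x ∈ F_11. For each x, list the y ∈ F_11 with f(x, y) ≡ 0 and those with g(x, y) ≡ 0 (mod 11); the common zeros in that column are the intersection.
  x = 0: f ≡ 0 at y ∈ {0}; g ≡ 0 at y ∈ {8, 9}; common: ∅.
  x = 1: f ≡ 0 at y ∈ {1}; g ≡ 0 at y ∈ {8, 10}; common: ∅.
  x = 2: f ≡ 0 at y ∈ {2}; g ≡ 0 at y ∈ ∅; common: ∅.
  x = 3: f ≡ 0 at y ∈ {3}; g ≡ 0 at y ∈ ∅; common: ∅.
  x = 4: f ≡ 0 at y ∈ {4}; g ≡ 0 at y ∈ {1, 9}; common: ∅.
  x = 5: f ≡ 0 at y ∈ {5}; g ≡ 0 at y ∈ ∅; common: ∅.
  x = 6: f ≡ 0 at y ∈ {6}; g ≡ 0 at y ∈ {2, 10}; common: ∅.
  x = 7: f ≡ 0 at y ∈ {7}; g ≡ 0 at y ∈ ∅; common: ∅.
  x = 8: f ≡ 0 at y ∈ {8}; g ≡ 0 at y ∈ ∅; common: ∅.
  x = 9: f ≡ 0 at y ∈ {9}; g ≡ 0 at y ∈ {1, 3}; common: ∅.
  x = 10: f ≡ 0 at y ∈ {10}; g ≡ 0 at y ∈ {2, 3}; common: ∅.
Collecting: common zeros = ∅, so the count is 0.
Comparison with the Bézout bound: 0 ≤ 2 = deg(f)·deg(g), as expected for curves with no common component (the affine F_11-count falls short of the bound because intersections may lie at infinity, over extension fields, or carry multiplicity).


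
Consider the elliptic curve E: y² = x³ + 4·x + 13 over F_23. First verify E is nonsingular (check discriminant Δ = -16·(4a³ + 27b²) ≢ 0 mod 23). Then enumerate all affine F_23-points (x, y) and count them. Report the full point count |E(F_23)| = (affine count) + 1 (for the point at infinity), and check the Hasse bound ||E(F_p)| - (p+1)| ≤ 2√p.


Affine points = {(0, 6), (0, 17), (1, 8), (1, 15), (2, 11), (2, 12), (3, 11), (3, 12), (4, 1), (4, 22), (6, 0), (7, 4), (7, 19), (10, 8), (10, 15), (11, 10), (11, 13), (12, 8), (12, 15), (13, 10), (13, 13), (17, 7), (17, 16), (18, 11), (18, 12), (19, 5), (19, 18), (22, 10), (22, 13)}; affine count = 29; |E(F_23)| = 30.

Discriminant check: Δ ∝ 4a³ + 27b² = 4·4³ + 27·13² = 4·64 + 27·169 ≡ 12 (mod 23). Nonzero ⇒ E is nonsingular.
For each x ∈ F_23, compute rhs = x³ + 4·x + 13 mod 23, then count y ∈ F_23 with y² ≡ rhs.
  x = 0: rhs = 13, matching y values: 6, 17 (2 points).
  x = 1: rhs = 18, matching y values: 8, 15 (2 points).
  x = 2: rhs = 6, matching y values: 11, 12 (2 points).
  x = 3: rhs = 6, matching y values: 11, 12 (2 points).
  x = 4: rhs = 1, matching y values: 1, 22 (2 points).
  x = 5: rhs = 20, matching y values: none (0 points).
  x = 6: rhs = 0, matching y values: 0 (1 points).
  x = 7: rhs = 16, matching y values: 4, 19 (2 points).
  x = 8: rhs = 5, matching y values: none (0 points).
  x = 9: rhs = 19, matching y values: none (0 points).
  x = 10: rhs = 18, matching y values: 8, 15 (2 points).
  x = 11: rhs = 8, matching y values: 10, 13 (2 points).
  x = 12: rhs = 18, matching y values: 8, 15 (2 points).
  x = 13: rhs = 8, matching y values: 10, 13 (2 points).
  x = 14: rhs = 7, matching y values: none (0 points).
  x = 15: rhs = 21, matching y values: none (0 points).
  x = 16: rhs = 10, matching y values: none (0 points).
  x = 17: rhs = 3, matching y values: 7, 16 (2 points).
  x = 18: rhs = 6, matching y values: 11, 12 (2 points).
  x = 19: rhs = 2, matching y values: 5, 18 (2 points).
  x = 20: rhs = 20, matching y values: none (0 points).
  x = 21: rhs = 20, matching y values: none (0 points).
  x = 22: rhs = 8, matching y values: 10, 13 (2 points).
Total affine count: 29.
Full point count |E(F_23)| = 29 + 1 = 30.
Hasse bound: |30 − (23+1)| = |6| = 6 ≤ 2√23 ≈ 9.5917 ✓.


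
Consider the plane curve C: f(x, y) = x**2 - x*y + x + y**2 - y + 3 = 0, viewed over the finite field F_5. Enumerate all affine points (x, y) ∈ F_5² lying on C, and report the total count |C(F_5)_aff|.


Affine F_5-points: {(0, 2), (0, 4), (1, 0), (1, 2), (3, 0), (3, 4)}; count = 6.

For each of the 25 pairs (x, y) ∈ F_5², evaluate f(x, y) mod 5. Record the zeros.
  x = 0: [0↦3, 1↦3, 2↦0, 3↦4, 4↦0]  zeros at y ∈ {2, 4}
  x = 1: [0↦0, 1↦4, 2↦0, 3↦3, 4↦3]  zeros at y ∈ {0, 2}
  x = 2: [0↦4, 1↦2, 2↦2, 3↦4, 4↦3]  zeros at y ∈ ∅
  x = 3: [0↦0, 1↦2, 2↦1, 3↦2, 4↦0]  zeros at y ∈ {0, 4}
  x = 4: [0↦3, 1↦4, 2↦2, 3↦2, 4↦4]  zeros at y ∈ ∅
Collecting zeros: affine points = {(0, 2), (0, 4), (1, 0), (1, 2), (3, 0), (3, 4)}.
Total count |C(F_5)_aff| = 6.


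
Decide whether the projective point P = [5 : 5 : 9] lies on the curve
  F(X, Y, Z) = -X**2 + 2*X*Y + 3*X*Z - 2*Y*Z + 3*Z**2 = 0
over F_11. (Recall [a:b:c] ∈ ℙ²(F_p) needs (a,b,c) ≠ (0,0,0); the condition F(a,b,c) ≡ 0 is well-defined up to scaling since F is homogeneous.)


F(5,5,9) ≡ 5 (mod 11); P is NOT on the curve.

Evaluate F(5, 5, 9) term-by-term (mod 11).
  -X**2 ↦ -1·25·1·1 = -25
  2*X*Y ↦ 2·5·5·1 = 50
  3*X*Z ↦ 3·5·1·9 = 135
  -2*Y*Z ↦ -2·1·5·9 = -90
  3*Z**2 ↦ 3·1·1·81 = 243
Sum: F(5, 5, 9) = (-25) + (50) + (135) + (-90) + (243) = 313.
Reducing mod 11: 313 ≡ 5 (mod 11).
Since F(a, b, c) ≡ 5 ≠ 0 (mod 11), P does NOT lie on the curve.


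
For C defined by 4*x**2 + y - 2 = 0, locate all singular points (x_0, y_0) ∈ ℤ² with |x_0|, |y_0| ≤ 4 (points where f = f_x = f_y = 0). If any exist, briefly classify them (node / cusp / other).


No singular points in the scanned grid; C is smooth there.

Compute partial derivatives:
  f_x = 8*x.
  f_y = 1.
f_y = 1 is a nonzero constant, so f_y never vanishes: no point (x, y) can satisfy f = f_x = f_y = 0. In particular no (x, y) ∈ {−4, ..., 4}² is singular; the curve is smooth.


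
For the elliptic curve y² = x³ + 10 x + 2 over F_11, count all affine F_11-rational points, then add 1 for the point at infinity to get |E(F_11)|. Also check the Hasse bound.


Affine points = {(3, 2), (3, 9), (5, 1), (5, 10), (6, 5), (6, 6), (8, 0)}; affine count = 7; |E(F_11)| = 8.

Discriminant check: Δ ∝ 4a³ + 27b² = 4·10³ + 27·2² = 4·1000 + 27·4 ≡ 5 (mod 11). Nonzero ⇒ E is nonsingular.
For each x ∈ F_11, compute rhs = x³ + 10·x + 2 mod 11, then count y ∈ F_11 with y² ≡ rhs.
  x = 0: rhs = 2, matching y values: none (0 points).
  x = 1: rhs = 2, matching y values: none (0 points).
  x = 2: rhs = 8, matching y values: none (0 points).
  x = 3: rhs = 4, matching y values: 2, 9 (2 points).
  x = 4: rhs = 7, matching y values: none (0 points).
  x = 5: rhs = 1, matching y values: 1, 10 (2 points).
  x = 6: rhs = 3, matching y values: 5, 6 (2 points).
  x = 7: rhs = 8, matching y values: none (0 points).
  x = 8: rhs = 0, matching y values: 0 (1 points).
  x = 9: rhs = 7, matching y values: none (0 points).
  x = 10: rhs = 2, matching y values: none (0 points).
Total affine count: 7.
Full point count |E(F_11)| = 7 + 1 = 8.
Hasse bound: |8 − (11+1)| = |-4| = 4 ≤ 2√11 ≈ 6.6332 ✓.


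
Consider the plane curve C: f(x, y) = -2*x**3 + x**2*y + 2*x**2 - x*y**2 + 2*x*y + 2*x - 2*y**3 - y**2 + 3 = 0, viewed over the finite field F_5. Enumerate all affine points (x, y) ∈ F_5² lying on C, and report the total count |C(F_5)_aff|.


Affine F_5-points: {(0, 1), (0, 3), (1, 0), (2, 4), (4, 0)}; count = 5.

For each of the 25 pairs (x, y) ∈ F_5², evaluate f(x, y) mod 5. Record the zeros.
  x = 0: [0↦3, 1↦0, 2↦3, 3↦0, 4↦4]  zeros at y ∈ {1, 3}
  x = 1: [0↦0, 1↦4, 2↦2, 3↦2, 4↦2]  zeros at y ∈ {0}
  x = 2: [0↦4, 1↦2, 2↦2, 3↦2, 4↦0]  zeros at y ∈ {4}
  x = 3: [0↦3, 1↦2, 2↦1, 3↦3, 4↦1]  zeros at y ∈ ∅
  x = 4: [0↦0, 1↦2, 2↦2, 3↦3, 4↦3]  zeros at y ∈ {0}
Collecting zeros: affine points = {(0, 1), (0, 3), (1, 0), (2, 4), (4, 0)}.
Total count |C(F_5)_aff| = 5.
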